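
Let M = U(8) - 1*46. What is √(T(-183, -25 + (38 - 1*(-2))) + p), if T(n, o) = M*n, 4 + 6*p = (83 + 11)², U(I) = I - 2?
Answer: 2*√2198 ≈ 93.766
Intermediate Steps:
U(I) = -2 + I
M = -40 (M = (-2 + 8) - 1*46 = 6 - 46 = -40)
p = 1472 (p = -⅔ + (83 + 11)²/6 = -⅔ + (⅙)*94² = -⅔ + (⅙)*8836 = -⅔ + 4418/3 = 1472)
T(n, o) = -40*n
√(T(-183, -25 + (38 - 1*(-2))) + p) = √(-40*(-183) + 1472) = √(7320 + 1472) = √8792 = 2*√2198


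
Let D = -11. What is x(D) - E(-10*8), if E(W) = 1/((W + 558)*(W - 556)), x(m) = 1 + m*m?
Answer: 37088977/304008 ≈ 122.00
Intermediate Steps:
x(m) = 1 + m²
E(W) = 1/((-556 + W)*(558 + W)) (E(W) = 1/((558 + W)*(-556 + W)) = 1/((-556 + W)*(558 + W)))
x(D) - E(-10*8) = (1 + (-11)²) - 1/(-310248 + (-10*8)² + 2*(-10*8)) = (1 + 121) - 1/(-310248 + (-80)² + 2*(-80)) = 122 - 1/(-310248 + 6400 - 160) = 122 - 1/(-304008) = 122 - 1*(-1/304008) = 122 + 1/304008 = 37088977/304008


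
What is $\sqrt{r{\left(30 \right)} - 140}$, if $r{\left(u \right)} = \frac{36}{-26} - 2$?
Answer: $\frac{2 i \sqrt{6058}}{13} \approx 11.974 i$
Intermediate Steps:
$r{\left(u \right)} = - \frac{44}{13}$ ($r{\left(u \right)} = 36 \left(- \frac{1}{26}\right) - 2 = - \frac{18}{13} - 2 = - \frac{44}{13}$)
$\sqrt{r{\left(30 \right)} - 140} = \sqrt{- \frac{44}{13} - 140} = \sqrt{- \frac{1864}{13}} = \frac{2 i \sqrt{6058}}{13}$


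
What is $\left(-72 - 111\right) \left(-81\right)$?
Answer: $14823$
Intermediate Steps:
$\left(-72 - 111\right) \left(-81\right) = \left(-183\right) \left(-81\right) = 14823$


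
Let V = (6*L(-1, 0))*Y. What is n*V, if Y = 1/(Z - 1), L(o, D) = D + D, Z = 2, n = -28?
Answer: 0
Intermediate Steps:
L(o, D) = 2*D
Y = 1 (Y = 1/(2 - 1) = 1/1 = 1)
V = 0 (V = (6*(2*0))*1 = (6*0)*1 = 0*1 = 0)
n*V = -28*0 = 0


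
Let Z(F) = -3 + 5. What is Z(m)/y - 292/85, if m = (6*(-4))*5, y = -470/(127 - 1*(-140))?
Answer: -18263/3995 ≈ -4.5715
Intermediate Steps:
y = -470/267 (y = -470/(127 + 140) = -470/267 ≈ -1.7603)
m = -120 (m = -24*5 = -120)
Z(F) = 2
Z(m)/y - 292/85 = 2/(-470/267) - 292/85 = 2*(-267/470) - 292*1/85 = -267/235 - 292/85 = -18263/3995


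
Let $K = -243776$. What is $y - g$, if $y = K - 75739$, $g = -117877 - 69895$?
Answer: $-131743$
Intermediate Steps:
$g = -187772$ ($g = -117877 - 69895 = -187772$)
$y = -319515$ ($y = -243776 - 75739 = -319515$)
$y - g = -319515 - -187772 = -319515 + 187772 = -131743$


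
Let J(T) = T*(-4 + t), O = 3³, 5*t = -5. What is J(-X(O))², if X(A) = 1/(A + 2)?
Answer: 25/841 ≈ 0.029727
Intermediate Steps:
t = -1 (t = (⅕)*(-5) = -1)
O = 27
X(A) = 1/(2 + A)
J(T) = -5*T (J(T) = T*(-4 - 1) = T*(-5) = -5*T)
J(-X(O))² = (-(-5)/(2 + 27))² = (-(-5)/29)² = (-5*(-1/29))² = (5/29)² = 25/841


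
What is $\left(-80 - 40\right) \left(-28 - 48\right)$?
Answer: $9120$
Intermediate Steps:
$\left(-80 - 40\right) \left(-28 - 48\right) = \left(-120\right) \left(-76\right) = 9120$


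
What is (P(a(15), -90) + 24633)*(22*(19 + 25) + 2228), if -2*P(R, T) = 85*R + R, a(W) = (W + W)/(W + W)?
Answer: 78589640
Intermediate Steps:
a(W) = 1 (a(W) = (2*W)/((2*W)) = (2*W)*(1/(2*W)) = 1)
P(R, T) = -43*R (P(R, T) = -(85*R + R)/2 = -43*R)
(P(a(15), -90) + 24633)*(22*(19 + 25) + 2228) = (-43*1 + 24633)*(22*(19 + 25) + 2228) = (-43 + 24633)*(22*44 + 2228) = 24590*(968 + 2228) = 24590*3196 = 78589640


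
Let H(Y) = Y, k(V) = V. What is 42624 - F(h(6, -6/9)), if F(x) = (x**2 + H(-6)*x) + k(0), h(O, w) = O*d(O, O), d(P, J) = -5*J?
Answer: 9144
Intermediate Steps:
h(O, w) = -5*O**2 (h(O, w) = O*(-5*O) = -5*O**2)
F(x) = x**2 - 6*x (F(x) = (x**2 - 6*x) + 0 = x**2 - 6*x)
42624 - F(h(6, -6/9)) = 42624 - (-5*6**2)*(-6 - 5*6**2) = 42624 - (-5*36)*(-6 - 5*36) = 42624 - (-180)*(-6 - 180) = 42624 - (-180)*(-186) = 42624 - 1*33480 = 42624 - 33480 = 9144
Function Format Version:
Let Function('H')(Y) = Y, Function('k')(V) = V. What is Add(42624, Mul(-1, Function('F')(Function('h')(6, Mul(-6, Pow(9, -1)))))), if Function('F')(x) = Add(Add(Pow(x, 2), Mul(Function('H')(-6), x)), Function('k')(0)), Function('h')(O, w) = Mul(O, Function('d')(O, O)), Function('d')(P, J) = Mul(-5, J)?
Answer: 9144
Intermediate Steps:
Function('h')(O, w) = Mul(-5, Pow(O, 2)) (Function('h')(O, w) = Mul(O, Mul(-5, O)) = Mul(-5, Pow(O, 2)))
Function('F')(x) = Add(Pow(x, 2), Mul(-6, x)) (Function('F')(x) = Add(Add(Pow(x, 2), Mul(-6, x)), 0) = Add(Pow(x, 2), Mul(-6, x)))
Add(42624, Mul(-1, Function('F')(Function('h')(6, Mul(-6, Pow(9, -1)))))) = Add(42624, Mul(-1, Mul(Mul(-5, Pow(6, 2)), Add(-6, Mul(-5, Pow(6, 2)))))) = Add(42624, Mul(-1, Mul(Mul(-5, 36), Add(-6, Mul(-5, 36))))) = Add(42624, Mul(-1, Mul(-180, Add(-6, -180)))) = Add(42624, Mul(-1, Mul(-180, -186))) = Add(42624, Mul(-1, 33480)) = Add(42624, -33480) = 9144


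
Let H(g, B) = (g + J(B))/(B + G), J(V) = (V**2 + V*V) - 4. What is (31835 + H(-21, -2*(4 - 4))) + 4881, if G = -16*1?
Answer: 587481/16 ≈ 36718.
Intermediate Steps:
J(V) = -4 + 2*V**2 (J(V) = (V**2 + V**2) - 4 = 2*V**2 - 4 = -4 + 2*V**2)
G = -16
H(g, B) = (-4 + g + 2*B**2)/(-16 + B) (H(g, B) = (g + (-4 + 2*B**2))/(B - 16) = (-4 + g + 2*B**2)/(-16 + B))
(31835 + H(-21, -2*(4 - 4))) + 4881 = (31835 + (-4 - 21 + 2*(-2*(4 - 4))**2)/(-16 - 2*(4 - 4))) + 4881 = (31835 + (-4 - 21 + 2*(-2*0)**2)/(-16 - 2*0)) + 4881 = (31835 + (-4 - 21 + 2*0**2)/(-16 + 0)) + 4881 = (31835 + (-4 - 21 + 2*0)/(-16)) + 4881 = (31835 - (-4 - 21 + 0)/16) + 4881 = (31835 - 1/16*(-25)) + 4881 = (31835 + 25/16) + 4881 = 509385/16 + 4881 = 587481/16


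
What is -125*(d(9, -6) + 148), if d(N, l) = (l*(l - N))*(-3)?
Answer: 15250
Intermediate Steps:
d(N, l) = -3*l*(l - N)
-125*(d(9, -6) + 148) = -125*(3*(-6)*(9 - 1*(-6)) + 148) = -125*(3*(-6)*(9 + 6) + 148) = -125*(3*(-6)*15 + 148) = -125*(-270 + 148) = -125*(-122) = 15250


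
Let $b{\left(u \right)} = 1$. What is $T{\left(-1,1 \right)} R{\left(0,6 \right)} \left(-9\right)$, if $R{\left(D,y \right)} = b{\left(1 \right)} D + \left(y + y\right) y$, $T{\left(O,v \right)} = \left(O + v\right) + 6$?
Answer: $-3888$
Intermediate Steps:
$T{\left(O,v \right)} = 6 + O + v$
$R{\left(D,y \right)} = D + 2 y^{2}$ ($R{\left(D,y \right)} = 1 D + \left(y + y\right) y = D + 2 y y = D + 2 y^{2}$)
$T{\left(-1,1 \right)} R{\left(0,6 \right)} \left(-9\right) = \left(6 - 1 + 1\right) \left(0 + 2 \cdot 6^{2}\right) \left(-9\right) = 6 \left(0 + 2 \cdot 36\right) \left(-9\right) = 6 \left(0 + 72\right) \left(-9\right) = 6 \cdot 72 \left(-9\right) = 432 \left(-9\right) = -3888$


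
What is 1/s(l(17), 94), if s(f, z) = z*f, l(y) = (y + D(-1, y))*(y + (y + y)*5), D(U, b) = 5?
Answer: 1/386716 ≈ 2.5859e-6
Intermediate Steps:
l(y) = 11*y*(5 + y) (l(y) = (y + 5)*(y + (y + y)*5) = (5 + y)*(y + (2*y)*5) = (5 + y)*(y + 10*y) = (5 + y)*(11*y) = 11*y*(5 + y))
s(f, z) = f*z
1/s(l(17), 94) = 1/((11*17*(5 + 17))*94) = 1/((11*17*22)*94) = 1/(4114*94) = 1/386716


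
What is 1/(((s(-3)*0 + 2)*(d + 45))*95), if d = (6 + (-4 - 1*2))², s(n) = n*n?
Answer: 1/8550 ≈ 0.00011696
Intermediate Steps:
s(n) = n²
d = 0 (d = (6 + (-4 - 2))² = (6 - 6)² = 0² = 0)
1/(((s(-3)*0 + 2)*(d + 45))*95) = 1/((((-3)²*0 + 2)*(0 + 45))*95) = 1/(((9*0 + 2)*45)*95) = 1/(((0 + 2)*45)*95) = 1/((2*45)*95) = 1/(90*95) = 1/8550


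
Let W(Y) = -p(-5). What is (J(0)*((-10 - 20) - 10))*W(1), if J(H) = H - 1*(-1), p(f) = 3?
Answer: 120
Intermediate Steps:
J(H) = 1 + H (J(H) = H + 1 = 1 + H)
W(Y) = -3 (W(Y) = -1*3 = -3)
(J(0)*((-10 - 20) - 10))*W(1) = ((1 + 0)*((-10 - 20) - 10))*(-3) = (1*(-30 - 10))*(-3) = (1*(-40))*(-3) = -40*(-3) = 120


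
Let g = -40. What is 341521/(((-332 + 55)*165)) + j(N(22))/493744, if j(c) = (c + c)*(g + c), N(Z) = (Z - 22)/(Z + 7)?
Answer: -341521/45705 ≈ -7.4723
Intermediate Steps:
N(Z) = (-22 + Z)/(7 + Z)
j(c) = 2*c*(-40 + c) (j(c) = (c + c)*(-40 + c) = (2*c)*(-40 + c) = 2*c*(-40 + c))
341521/(((-332 + 55)*165)) + j(N(22))/493744 = 341521/(((-332 + 55)*165)) + (2*((-22 + 22)/(7 + 22))*(-40 + (-22 + 22)/(7 + 22)))/493744 = 341521/((-277*165)) + (2*(0/29)*(-40 + 0/29))*(1/493744) = 341521/(-45705) + (2*((1/29)*0)*(-40 + (1/29)*0))*(1/493744) = 341521*(-1/45705) + (2*0*(-40 + 0))*(1/493744) = -341521/45705 + (2*0*(-40))*(1/493744) = -341521/45705 + 0*(1/493744) = -341521/45705 + 0 = -341521/45705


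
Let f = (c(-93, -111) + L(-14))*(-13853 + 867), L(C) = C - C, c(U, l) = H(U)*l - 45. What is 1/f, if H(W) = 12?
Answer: 1/17881722 ≈ 5.5923e-8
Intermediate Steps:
c(U, l) = -45 + 12*l (c(U, l) = 12*l - 45 = -45 + 12*l)
L(C) = 0
f = 17881722 (f = ((-45 + 12*(-111)) + 0)*(-13853 + 867) = ((-45 - 1332) + 0)*(-12986) = (-1377 + 0)*(-12986) = -1377*(-12986) = 17881722)
1/f = 1/17881722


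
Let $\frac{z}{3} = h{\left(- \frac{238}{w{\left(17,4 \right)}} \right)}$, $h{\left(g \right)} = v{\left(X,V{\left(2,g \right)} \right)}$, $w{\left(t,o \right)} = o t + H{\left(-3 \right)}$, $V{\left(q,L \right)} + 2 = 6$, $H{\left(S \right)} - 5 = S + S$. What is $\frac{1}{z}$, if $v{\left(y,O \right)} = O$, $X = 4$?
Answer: $\frac{1}{12} \approx 0.083333$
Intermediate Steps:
$H{\left(S \right)} = 5 + 2 S$ ($H{\left(S \right)} = 5 + \left(S + S\right) = 5 + 2 S$)
$V{\left(q,L \right)} = 4$ ($V{\left(q,L \right)} = -2 + 6 = 4$)
$w{\left(t,o \right)} = -1 + o t$ ($w{\left(t,o \right)} = o t + \left(5 + 2 \left(-3\right)\right) = o t + \left(5 - 6\right) = o t - 1 = -1 + o t$)
$h{\left(g \right)} = 4$
$z = 12$ ($z = 3 \cdot 4 = 12$)
$\frac{1}{z} = \frac{1}{12}$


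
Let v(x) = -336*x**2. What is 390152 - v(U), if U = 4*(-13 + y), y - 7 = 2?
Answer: 476168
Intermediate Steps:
y = 9 (y = 7 + 2 = 9)
U = -16 (U = 4*(-13 + 9) = 4*(-4) = -16)
390152 - v(U) = 390152 - (-336)*(-16)**2 = 390152 - (-336)*256 = 390152 - 1*(-86016) = 390152 + 86016 = 476168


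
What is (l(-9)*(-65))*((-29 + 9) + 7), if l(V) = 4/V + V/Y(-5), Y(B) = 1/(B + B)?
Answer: 681070/9 ≈ 75675.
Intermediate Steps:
Y(B) = 1/(2*B)
l(V) = -10*V + 4/V (l(V) = 4/V + V/(((½)/(-5))) = 4/V + V/(((½)*(-⅕))) = 4/V + V/(-⅒) = 4/V + V*(-10) = 4/V - 10*V = -10*V + 4/V)
(l(-9)*(-65))*((-29 + 9) + 7) = ((-10*(-9) + 4/(-9))*(-65))*((-29 + 9) + 7) = ((90 + 4*(-⅑))*(-65))*(-20 + 7) = ((90 - 4/9)*(-65))*(-13) = ((806/9)*(-65))*(-13) = -52390/9*(-13) = 681070/9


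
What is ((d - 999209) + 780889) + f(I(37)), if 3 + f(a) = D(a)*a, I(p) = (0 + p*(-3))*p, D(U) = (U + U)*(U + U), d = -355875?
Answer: -277099026370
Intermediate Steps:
D(U) = 4*U² (D(U) = (2*U)*(2*U) = 4*U²)
I(p) = -3*p² (I(p) = (0 - 3*p)*p = (-3*p)*p = -3*p²)
f(a) = -3 + 4*a³ (f(a) = -3 + (4*a²)*a = -3 + 4*a³)
((d - 999209) + 780889) + f(I(37)) = ((-355875 - 999209) + 780889) + (-3 + 4*(-3*37²)³) = (-1355084 + 780889) + (-3 + 4*(-3*1369)³) = -574195 + (-3 + 4*(-4107)³) = -574195 + (-3 + 4*(-69274613043)) = -574195 + (-3 - 277098452172) = -574195 - 277098452175 = -277099026370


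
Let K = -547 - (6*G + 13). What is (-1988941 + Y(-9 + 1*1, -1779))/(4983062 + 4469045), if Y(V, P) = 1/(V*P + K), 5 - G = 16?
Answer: -27324071457/129853045966 ≈ -0.21042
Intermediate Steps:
G = -11 (G = 5 - 1*16 = 5 - 16 = -11)
K = -494 (K = -547 - (6*(-11) + 13) = -547 - (-66 + 13) = -547 - 1*(-53) = -547 + 53 = -494)
Y(V, P) = 1/(-494 + P*V) (Y(V, P) = 1/(V*P - 494) = 1/(P*V - 494) = 1/(-494 + P*V))
(-1988941 + Y(-9 + 1*1, -1779))/(4983062 + 4469045) = (-1988941 + 1/(-494 - 1779*(-9 + 1*1)))/(4983062 + 4469045) = (-1988941 + 1/(-494 - 1779*(-9 + 1)))/9452107 = (-1988941 + 1/(-494 - 1779*(-8)))*(1/9452107) = (-1988941 + 1/(-494 + 14232))*(1/9452107) = (-1988941 + 1/13738)*(1/9452107) = -27324071457/13738*1/9452107 = -27324071457/129853045966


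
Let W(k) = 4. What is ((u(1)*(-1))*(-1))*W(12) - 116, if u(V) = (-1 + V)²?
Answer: -116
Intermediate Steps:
((u(1)*(-1))*(-1))*W(12) - 116 = (((-1 + 1)²*(-1))*(-1))*4 - 116 = ((0²*(-1))*(-1))*4 - 116 = ((0*(-1))*(-1))*4 - 116 = (0*(-1))*4 - 116 = 0*4 - 116 = 0 - 116 = -116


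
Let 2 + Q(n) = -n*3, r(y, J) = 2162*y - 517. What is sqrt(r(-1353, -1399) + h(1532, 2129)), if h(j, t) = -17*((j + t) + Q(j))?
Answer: I*sqrt(2909774) ≈ 1705.8*I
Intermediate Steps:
r(y, J) = -517 + 2162*y
Q(n) = -2 - 3*n (Q(n) = -2 - n*3 = -2 - 3*n)
h(j, t) = 34 - 17*t + 34*j (h(j, t) = -17*((j + t) + (-2 - 3*j)) = -17*(-2 + t - 2*j) = 34 - 17*t + 34*j)
sqrt(r(-1353, -1399) + h(1532, 2129)) = sqrt((-517 + 2162*(-1353)) + (34 - 17*2129 + 34*1532)) = sqrt((-517 - 2925186) + (34 - 36193 + 52088)) = sqrt(-2925703 + 15929) = sqrt(-2909774) = I*sqrt(2909774)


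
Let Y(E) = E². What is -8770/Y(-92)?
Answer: -4385/4232 ≈ -1.0362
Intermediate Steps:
-8770/Y(-92) = -8770/((-92)²) = -8770/8464 = -8770*1/8464 = -4385/4232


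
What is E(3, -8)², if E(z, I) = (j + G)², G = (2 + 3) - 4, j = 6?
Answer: 2401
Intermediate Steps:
G = 1 (G = 5 - 4 = 1)
E(z, I) = 49 (E(z, I) = (6 + 1)² = 7² = 49)
E(3, -8)² = 49² = 2401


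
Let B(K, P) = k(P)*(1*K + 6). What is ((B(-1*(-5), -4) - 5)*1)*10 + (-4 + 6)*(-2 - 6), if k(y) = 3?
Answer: 264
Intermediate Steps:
B(K, P) = 18 + 3*K (B(K, P) = 3*(1*K + 6) = 3*(K + 6) = 3*(6 + K) = 18 + 3*K)
((B(-1*(-5), -4) - 5)*1)*10 + (-4 + 6)*(-2 - 6) = (((18 + 3*(-1*(-5))) - 5)*1)*10 + (-4 + 6)*(-2 - 6) = (((18 + 3*5) - 5)*1)*10 + 2*(-8) = (((18 + 15) - 5)*1)*10 - 16 = ((33 - 5)*1)*10 - 16 = (28*1)*10 - 16 = 28*10 - 16 = 280 - 16 = 264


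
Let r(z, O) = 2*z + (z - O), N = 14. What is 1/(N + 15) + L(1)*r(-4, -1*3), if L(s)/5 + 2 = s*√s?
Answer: 1306/29 ≈ 45.034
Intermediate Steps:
L(s) = -10 + 5*s^(3/2) (L(s) = -10 + 5*(s*√s) = -10 + 5*s^(3/2))
r(z, O) = -O + 3*z
1/(N + 15) + L(1)*r(-4, -1*3) = 1/(14 + 15) + (-10 + 5*1^(3/2))*(-(-1)*3 + 3*(-4)) = 1/29 + (-10 + 5*1)*(-1*(-3) - 12) = 1/29 + (-10 + 5)*(3 - 12) = 1/29 - 5*(-9) = 1/29 + 45 = 1306/29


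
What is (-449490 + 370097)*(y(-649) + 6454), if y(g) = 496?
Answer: -551781350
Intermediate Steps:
(-449490 + 370097)*(y(-649) + 6454) = (-449490 + 370097)*(496 + 6454) = -79393*6950 = -551781350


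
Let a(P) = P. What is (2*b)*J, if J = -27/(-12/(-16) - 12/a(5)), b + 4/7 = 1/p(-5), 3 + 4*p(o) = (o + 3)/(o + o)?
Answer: -720/11 ≈ -65.455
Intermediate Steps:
p(o) = -¾ + (3 + o)/(8*o) (p(o) = -¾ + ((o + 3)/(o + o))/4 = -¾ + ((3 + o)/((2*o)))/4 = -¾ + ((3 + o)*(1/(2*o)))/4 = -¾ + ((3 + o)/(2*o))/4 = -¾ + (3 + o)/(8*o))
b = -2 (b = -4/7 + 1/((⅛)*(3 - 5*(-5))/(-5)) = -4/7 + 1/((⅛)*(-⅕)*(3 + 25)) = -4/7 + 1/((⅛)*(-⅕)*28) = -4/7 + 1/(-7/10) = -4/7 - 10/7 = -2)
J = 180/11 (J = -27/(-12/(-16) - 12/5) = -27/(-12*(-1/16) - 12*⅕) = -27/(¾ - 12/5) = -27/(-33/20) = -27*(-20/33) = 180/11 ≈ 16.364)
(2*b)*J = (2*(-2))*(180/11) = -4*180/11 = -720/11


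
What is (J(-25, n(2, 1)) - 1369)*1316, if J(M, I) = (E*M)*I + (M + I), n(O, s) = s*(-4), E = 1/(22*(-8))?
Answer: -20245673/11 ≈ -1.8405e+6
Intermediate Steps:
E = -1/176 (E = (1/22)*(-⅛) = -1/176 ≈ -0.0056818)
n(O, s) = -4*s
J(M, I) = I + M - I*M/176 (J(M, I) = (-M/176)*I + (M + I) = -I*M/176 + (I + M) = I + M - I*M/176)
(J(-25, n(2, 1)) - 1369)*1316 = ((-4*1 - 25 - 1/176*(-4*1)*(-25)) - 1369)*1316 = ((-4 - 25 - 1/176*(-4)*(-25)) - 1369)*1316 = ((-4 - 25 - 25/44) - 1369)*1316 = (-1301/44 - 1369)*1316 = -61537/44*1316 = -20245673/11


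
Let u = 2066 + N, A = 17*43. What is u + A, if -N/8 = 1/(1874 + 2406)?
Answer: 1496394/535 ≈ 2797.0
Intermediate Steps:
A = 731
N = -1/535 (N = -8/(1874 + 2406) = -8/4280 = -8*1/4280 = -1/535 ≈ -0.0018692)
u = 1105309/535 (u = 2066 - 1/535 = 1105309/535 ≈ 2066.0)
u + A = 1105309/535 + 731 = 1496394/535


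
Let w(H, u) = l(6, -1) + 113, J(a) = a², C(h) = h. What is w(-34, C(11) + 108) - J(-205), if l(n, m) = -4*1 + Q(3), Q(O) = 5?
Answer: -41911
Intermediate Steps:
l(n, m) = 1 (l(n, m) = -4*1 + 5 = -4 + 5 = 1)
w(H, u) = 114 (w(H, u) = 1 + 113 = 114)
w(-34, C(11) + 108) - J(-205) = 114 - 1*(-205)² = 114 - 1*42025 = 114 - 42025 = -41911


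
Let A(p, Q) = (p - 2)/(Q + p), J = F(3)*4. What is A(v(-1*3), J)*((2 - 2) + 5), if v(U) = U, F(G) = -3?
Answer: 5/3 ≈ 1.6667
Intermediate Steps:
J = -12 (J = -3*4 = -12)
A(p, Q) = (-2 + p)/(Q + p)
A(v(-1*3), J)*((2 - 2) + 5) = ((-2 - 1*3)/(-12 - 1*3))*((2 - 2) + 5) = ((-2 - 3)/(-12 - 3))*(0 + 5) = (-5/(-15))*5 = -1/15*(-5)*5 = (⅓)*5 = 5/3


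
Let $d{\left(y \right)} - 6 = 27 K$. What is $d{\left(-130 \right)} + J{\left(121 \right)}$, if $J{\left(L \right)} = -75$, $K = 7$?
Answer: $120$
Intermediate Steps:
$d{\left(y \right)} = 195$ ($d{\left(y \right)} = 6 + 27 \cdot 7 = 6 + 189 = 195$)
$d{\left(-130 \right)} + J{\left(121 \right)} = 195 - 75 = 120$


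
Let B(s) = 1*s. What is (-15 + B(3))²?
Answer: 144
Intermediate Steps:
B(s) = s
(-15 + B(3))² = (-15 + 3)² = (-12)² = 144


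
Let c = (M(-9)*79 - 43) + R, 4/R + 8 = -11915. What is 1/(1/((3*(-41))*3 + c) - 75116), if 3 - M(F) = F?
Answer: -6390724/480045612061 ≈ -1.3313e-5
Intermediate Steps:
R = -4/11923 (R = 4/(-8 - 11915) = 4/(-11923) = 4*(-1/11923) = -4/11923 ≈ -0.00033549)
M(F) = 3 - F
c = 10790311/11923 (c = ((3 - 1*(-9))*79 - 43) - 4/11923 = ((3 + 9)*79 - 43) - 4/11923 = (12*79 - 43) - 4/11923 = (948 - 43) - 4/11923 = 905 - 4/11923 = 10790311/11923 ≈ 905.00)
1/(1/((3*(-41))*3 + c) - 75116) = 1/(1/((3*(-41))*3 + 10790311/11923) - 75116) = 1/(1/(-123*3 + 10790311/11923) - 75116) = 1/(1/(-369 + 10790311/11923) - 75116) = 1/(1/(6390724/11923) - 75116) = 1/(11923/6390724 - 75116) = 1/(-480045612061/6390724) = -6390724/480045612061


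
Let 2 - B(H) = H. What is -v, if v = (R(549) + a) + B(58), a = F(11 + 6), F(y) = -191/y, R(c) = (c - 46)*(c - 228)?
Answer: -2743728/17 ≈ -1.6140e+5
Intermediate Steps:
R(c) = (-228 + c)*(-46 + c) (R(c) = (-46 + c)*(-228 + c) = (-228 + c)*(-46 + c))
B(H) = 2 - H
a = -191/17 (a = -191/(11 + 6) = -191/17 ≈ -11.235)
v = 2743728/17 (v = ((10488 + 549**2 - 274*549) - 191/17) + (2 - 1*58) = ((10488 + 301401 - 150426) - 191/17) + (2 - 58) = (161463 - 191/17) - 56 = 2744680/17 - 56 = 2743728/17 ≈ 1.6140e+5)
-v = -1*2743728/17 = -2743728/17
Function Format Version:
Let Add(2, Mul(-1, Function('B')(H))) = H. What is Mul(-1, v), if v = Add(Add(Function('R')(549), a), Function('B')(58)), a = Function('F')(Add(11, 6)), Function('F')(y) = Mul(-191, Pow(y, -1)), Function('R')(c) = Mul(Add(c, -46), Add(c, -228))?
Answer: Rational(-2743728, 17) ≈ -1.6140e+5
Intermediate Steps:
Function('R')(c) = Mul(Add(-228, c), Add(-46, c)) (Function('R')(c) = Mul(Add(-46, c), Add(-228, c)) = Mul(Add(-228, c), Add(-46, c)))
Function('B')(H) = Add(2, Mul(-1, H))
a = Rational(-191, 17) (a = Mul(-191, Pow(Add(11, 6), -1)) = Mul(-191, Pow(17, -1)) = Mul(-191, Rational(1, 17)) = Rational(-191, 17) ≈ -11.235)
v = Rational(2743728, 17) (v = Add(Add(Add(10488, Pow(549, 2), Mul(-274, 549)), Rational(-191, 17)), Add(2, Mul(-1, 58))) = Add(Add(Add(10488, 301401, -150426), Rational(-191, 17)), Add(2, -58)) = Add(Add(161463, Rational(-191, 17)), -56) = Add(Rational(2744680, 17), -56) = Rational(2743728, 17) ≈ 1.6140e+5)
Mul(-1, v) = Mul(-1, Rational(2743728, 17)) = Rational(-2743728, 17)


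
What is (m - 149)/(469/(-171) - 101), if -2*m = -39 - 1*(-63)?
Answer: 27531/17740 ≈ 1.5519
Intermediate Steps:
m = -12 (m = -(-39 - 1*(-63))/2 = -(-39 + 63)/2 = -½*24 = -12)
(m - 149)/(469/(-171) - 101) = (-12 - 149)/(469/(-171) - 101) = -161/(469*(-1/171) - 101) = -161/(-469/171 - 101) = -161/(-17740/171) = -161*(-171/17740) = 27531/17740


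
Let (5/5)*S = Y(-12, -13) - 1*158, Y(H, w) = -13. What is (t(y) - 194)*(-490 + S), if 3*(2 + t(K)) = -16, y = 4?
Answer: 399244/3 ≈ 1.3308e+5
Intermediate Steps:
t(K) = -22/3 (t(K) = -2 + (1/3)*(-16) = -2 - 16/3 = -22/3)
S = -171 (S = -13 - 1*158 = -13 - 158 = -171)
(t(y) - 194)*(-490 + S) = (-22/3 - 194)*(-490 - 171) = -604/3*(-661) = 399244/3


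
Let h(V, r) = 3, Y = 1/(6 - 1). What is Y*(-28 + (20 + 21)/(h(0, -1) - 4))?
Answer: -69/5 ≈ -13.800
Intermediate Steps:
Y = ⅕ (Y = 1/5 = ⅕ ≈ 0.20000)
Y*(-28 + (20 + 21)/(h(0, -1) - 4)) = (-28 + (20 + 21)/(3 - 4))/5 = (-28 + 41/(-1))/5 = (-28 + 41*(-1))/5 = (-28 - 41)/5 = (⅕)*(-69) = -69/5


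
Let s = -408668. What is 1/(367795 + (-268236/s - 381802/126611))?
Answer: 12935466037/4757569213920530 ≈ 2.7189e-6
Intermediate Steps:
1/(367795 + (-268236/s - 381802/126611)) = 1/(367795 + (-268236/(-408668) - 381802/126611)) = 1/(367795 + (-268236*(-1/408668) - 381802*1/126611)) = 1/(367795 + (67059/102167 - 381802/126611)) = 1/(367795 - 30517157885/12935466037) = 1/(4757569213920530/12935466037) = 12935466037/4757569213920530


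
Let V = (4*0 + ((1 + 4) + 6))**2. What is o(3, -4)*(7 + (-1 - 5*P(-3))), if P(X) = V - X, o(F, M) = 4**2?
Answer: -9824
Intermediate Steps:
o(F, M) = 16
V = 121 (V = (0 + (5 + 6))**2 = (0 + 11)**2 = 11**2 = 121)
P(X) = 121 - X
o(3, -4)*(7 + (-1 - 5*P(-3))) = 16*(7 + (-1 - 5*(121 - 1*(-3)))) = 16*(7 + (-1 - 5*(121 + 3))) = 16*(7 + (-1 - 5*124)) = 16*(7 + (-1 - 620)) = 16*(7 - 621) = 16*(-614) = -9824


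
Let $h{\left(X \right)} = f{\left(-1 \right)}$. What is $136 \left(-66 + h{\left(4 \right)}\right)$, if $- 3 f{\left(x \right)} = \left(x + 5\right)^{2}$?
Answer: $- \frac{29104}{3} \approx -9701.3$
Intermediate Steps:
$f{\left(x \right)} = - \frac{\left(5 + x\right)^{2}}{3}$ ($f{\left(x \right)} = - \frac{\left(x + 5\right)^{2}}{3} = - \frac{\left(5 + x\right)^{2}}{3}$)
$h{\left(X \right)} = - \frac{16}{3}$ ($h{\left(X \right)} = - \frac{\left(5 - 1\right)^{2}}{3} = - \frac{4^{2}}{3} = \left(- \frac{1}{3}\right) 16 = - \frac{16}{3}$)
$136 \left(-66 + h{\left(4 \right)}\right) = 136 \left(-66 - \frac{16}{3}\right) = 136 \left(- \frac{214}{3}\right) = - \frac{29104}{3}$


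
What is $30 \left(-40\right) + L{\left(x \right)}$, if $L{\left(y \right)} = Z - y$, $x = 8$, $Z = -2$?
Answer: $-1210$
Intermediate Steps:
$L{\left(y \right)} = -2 - y$
$30 \left(-40\right) + L{\left(x \right)} = 30 \left(-40\right) - 10 = -1200 - 10 = -1210$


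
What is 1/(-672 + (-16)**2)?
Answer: -1/416 ≈ -0.0024038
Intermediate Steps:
1/(-672 + (-16)**2) = 1/(-672 + 256) = 1/(-416) = -1/416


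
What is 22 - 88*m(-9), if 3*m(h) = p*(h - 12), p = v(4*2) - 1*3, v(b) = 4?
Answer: 638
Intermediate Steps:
p = 1 (p = 4 - 1*3 = 4 - 3 = 1)
m(h) = -4 + h/3 (m(h) = (1*(h - 12))/3 = (1*(-12 + h))/3 = (-12 + h)/3 = -4 + h/3)
22 - 88*m(-9) = 22 - 88*(-4 + (⅓)*(-9)) = 22 - 88*(-4 - 3) = 22 - 88*(-7) = 22 + 616 = 638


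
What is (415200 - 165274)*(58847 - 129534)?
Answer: -17666519162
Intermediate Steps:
(415200 - 165274)*(58847 - 129534) = 249926*(-70687) = -17666519162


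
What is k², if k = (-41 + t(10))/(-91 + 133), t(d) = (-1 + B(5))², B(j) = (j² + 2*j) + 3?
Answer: 440896/441 ≈ 999.76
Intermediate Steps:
B(j) = 3 + j² + 2*j
t(d) = 1369 (t(d) = (-1 + (3 + 5² + 2*5))² = (-1 + (3 + 25 + 10))² = (-1 + 38)² = 37² = 1369)
k = 664/21 (k = (-41 + 1369)/(-91 + 133) = 1328/42 = 1328*(1/42) = 664/21 ≈ 31.619)
k² = (664/21)² = 440896/441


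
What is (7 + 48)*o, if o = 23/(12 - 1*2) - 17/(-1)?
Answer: 2123/2 ≈ 1061.5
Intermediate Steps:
o = 193/10 (o = 23/(12 - 2) - 17*(-1) = 23/10 + 17 = 193/10 ≈ 19.300)
(7 + 48)*o = (7 + 48)*(193/10) = 55*(193/10) = 2123/2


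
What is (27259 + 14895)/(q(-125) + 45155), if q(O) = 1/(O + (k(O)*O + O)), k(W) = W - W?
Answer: 10538500/11288749 ≈ 0.93354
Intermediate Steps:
k(W) = 0
q(O) = 1/(2*O) (q(O) = 1/(O + (0*O + O)) = 1/(O + (0 + O)) = 1/(O + O) = 1/(2*O))
(27259 + 14895)/(q(-125) + 45155) = (27259 + 14895)/((½)/(-125) + 45155) = 42154/((½)*(-1/125) + 45155) = 42154/(-1/250 + 45155) = 42154/(11288749/250) = 42154*(250/11288749) = 10538500/11288749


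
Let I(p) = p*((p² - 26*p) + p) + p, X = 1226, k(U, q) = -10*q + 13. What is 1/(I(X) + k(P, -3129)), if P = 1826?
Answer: 1/1805226805 ≈ 5.5395e-10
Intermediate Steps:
k(U, q) = 13 - 10*q
I(p) = p + p*(p² - 25*p) (I(p) = p*(p² - 25*p) + p = p + p*(p² - 25*p))
1/(I(X) + k(P, -3129)) = 1/(1226*(1 + 1226² - 25*1226) + (13 - 10*(-3129))) = 1/(1226*(1 + 1503076 - 30650) + (13 + 31290)) = 1/(1226*1472427 + 31303) = 1/(1805195502 + 31303) = 1/1805226805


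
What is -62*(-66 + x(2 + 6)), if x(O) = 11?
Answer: 3410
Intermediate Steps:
-62*(-66 + x(2 + 6)) = -62*(-66 + 11) = -62*(-55) = 3410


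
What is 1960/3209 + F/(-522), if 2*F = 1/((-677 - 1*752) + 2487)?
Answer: 2164918711/3544507368 ≈ 0.61078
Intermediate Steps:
F = 1/2116 (F = 1/(2*((-677 - 1*752) + 2487)) = 1/(2*((-677 - 752) + 2487)) = 1/(2*(-1429 + 2487)) = (1/2)/1058 = (1/2)*(1/1058) = 1/2116 ≈ 0.00047259)
1960/3209 + F/(-522) = 1960/3209 + (1/2116)/(-522) = 1960*(1/3209) + (1/2116)*(-1/522) = 1960/3209 - 1/1104552 = 2164918711/3544507368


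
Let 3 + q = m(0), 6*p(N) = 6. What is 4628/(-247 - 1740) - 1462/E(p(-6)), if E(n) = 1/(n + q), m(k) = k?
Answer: 5805360/1987 ≈ 2921.7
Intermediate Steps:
p(N) = 1 (p(N) = (1/6)*6 = 1)
q = -3 (q = -3 + 0 = -3)
E(n) = 1/(-3 + n) (E(n) = 1/(n - 3) = 1/(-3 + n))
4628/(-247 - 1740) - 1462/E(p(-6)) = 4628/(-247 - 1740) - 1462/(1/(-3 + 1)) = 4628/(-1987) - 1462/(1/(-2)) = 4628*(-1/1987) - 1462/(-1/2) = -4628/1987 - 1462*(-2) = -4628/1987 + 2924 = 5805360/1987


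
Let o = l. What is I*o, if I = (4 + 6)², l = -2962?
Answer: -296200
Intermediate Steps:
o = -2962
I = 100 (I = 10² = 100)
I*o = 100*(-2962) = -296200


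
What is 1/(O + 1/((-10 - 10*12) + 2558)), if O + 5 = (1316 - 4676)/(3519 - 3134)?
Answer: -26708/366617 ≈ -0.072850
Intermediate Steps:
O = -151/11 (O = -5 + (1316 - 4676)/(3519 - 3134) = -5 - 3360/385 = -5 - 3360*1/385 = -5 - 96/11 = -151/11 ≈ -13.727)
1/(O + 1/((-10 - 10*12) + 2558)) = 1/(-151/11 + 1/((-10 - 10*12) + 2558)) = 1/(-151/11 + 1/((-10 - 120) + 2558)) = 1/(-151/11 + 1/(-130 + 2558)) = 1/(-151/11 + 1/2428) = 1/(-366617/26708) = -26708/366617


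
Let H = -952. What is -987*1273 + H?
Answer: -1257403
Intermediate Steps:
-987*1273 + H = -987*1273 - 952 = -1256451 - 952 = -1257403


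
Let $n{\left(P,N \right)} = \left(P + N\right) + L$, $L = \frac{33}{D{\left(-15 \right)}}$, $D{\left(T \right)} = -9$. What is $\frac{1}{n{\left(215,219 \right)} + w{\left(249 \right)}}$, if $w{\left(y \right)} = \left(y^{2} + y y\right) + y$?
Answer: $\frac{3}{374044} \approx 8.0204 \cdot 10^{-6}$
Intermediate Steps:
$w{\left(y \right)} = y + 2 y^{2}$ ($w{\left(y \right)} = \left(y^{2} + y^{2}\right) + y = 2 y^{2} + y = y + 2 y^{2}$)
$L = - \frac{11}{3}$ ($L = \frac{33}{-9} = 33 \left(- \frac{1}{9}\right) = - \frac{11}{3} \approx -3.6667$)
$n{\left(P,N \right)} = - \frac{11}{3} + N + P$ ($n{\left(P,N \right)} = \left(P + N\right) - \frac{11}{3} = \left(N + P\right) - \frac{11}{3} = - \frac{11}{3} + N + P$)
$\frac{1}{n{\left(215,219 \right)} + w{\left(249 \right)}} = \frac{1}{\left(- \frac{11}{3} + 219 + 215\right) + 249 \left(1 + 2 \cdot 249\right)} = \frac{1}{\frac{1291}{3} + 249 \left(1 + 498\right)} = \frac{1}{\frac{1291}{3} + 249 \cdot 499} = \frac{1}{\frac{1291}{3} + 124251} = \frac{1}{\frac{374044}{3}} = \frac{3}{374044}$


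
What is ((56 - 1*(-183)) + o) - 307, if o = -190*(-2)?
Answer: 312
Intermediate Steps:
o = 380
((56 - 1*(-183)) + o) - 307 = ((56 - 1*(-183)) + 380) - 307 = ((56 + 183) + 380) - 307 = (239 + 380) - 307 = 619 - 307 = 312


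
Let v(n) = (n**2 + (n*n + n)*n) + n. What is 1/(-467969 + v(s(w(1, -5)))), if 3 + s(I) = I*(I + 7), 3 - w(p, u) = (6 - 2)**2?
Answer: -1/34769 ≈ -2.8761e-5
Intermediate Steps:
w(p, u) = -13 (w(p, u) = 3 - (6 - 2)**2 = 3 - 1*4**2 = 3 - 1*16 = 3 - 16 = -13)
s(I) = -3 + I*(7 + I) (s(I) = -3 + I*(I + 7) = -3 + I*(7 + I))
v(n) = n + n**2 + n*(n + n**2) (v(n) = (n**2 + (n**2 + n)*n) + n = (n**2 + (n + n**2)*n) + n = (n**2 + n*(n + n**2)) + n = n + n**2 + n*(n + n**2))
1/(-467969 + v(s(w(1, -5)))) = 1/(-467969 + (-3 + (-13)**2 + 7*(-13))*(1 + (-3 + (-13)**2 + 7*(-13))**2 + 2*(-3 + (-13)**2 + 7*(-13)))) = 1/(-467969 + (-3 + 169 - 91)*(1 + (-3 + 169 - 91)**2 + 2*(-3 + 169 - 91))) = 1/(-467969 + 75*(1 + 75**2 + 2*75)) = 1/(-467969 + 75*(1 + 5625 + 150)) = 1/(-467969 + 75*5776) = 1/(-467969 + 433200) = 1/(-34769) = -1/34769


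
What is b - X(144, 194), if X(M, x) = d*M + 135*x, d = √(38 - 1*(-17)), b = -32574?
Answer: -58764 - 144*√55 ≈ -59832.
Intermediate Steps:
d = √55 (d = √(38 + 17) = √55 ≈ 7.4162)
X(M, x) = 135*x + M*√55 (X(M, x) = √55*M + 135*x = M*√55 + 135*x = 135*x + M*√55)
b - X(144, 194) = -32574 - (135*194 + 144*√55) = -32574 - (26190 + 144*√55) = -32574 + (-26190 - 144*√55) = -58764 - 144*√55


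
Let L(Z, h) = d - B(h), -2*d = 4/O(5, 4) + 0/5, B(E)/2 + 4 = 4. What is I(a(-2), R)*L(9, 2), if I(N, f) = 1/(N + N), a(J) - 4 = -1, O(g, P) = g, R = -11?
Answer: -1/15 ≈ -0.066667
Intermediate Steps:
B(E) = 0 (B(E) = -8 + 2*4 = -8 + 8 = 0)
d = -⅖ (d = -(4/5 + 0/5)/2 = -(4*(⅕) + 0*(⅕))/2 = -(⅘ + 0)/2 = -½*⅘ = -⅖ ≈ -0.40000)
a(J) = 3 (a(J) = 4 - 1 = 3)
L(Z, h) = -⅖ (L(Z, h) = -⅖ - 1*0 = -⅖ + 0 = -⅖)
I(N, f) = 1/(2*N)
I(a(-2), R)*L(9, 2) = ((½)/3)*(-⅖) = ((½)*(⅓))*(-⅖) = (⅙)*(-⅖) = -1/15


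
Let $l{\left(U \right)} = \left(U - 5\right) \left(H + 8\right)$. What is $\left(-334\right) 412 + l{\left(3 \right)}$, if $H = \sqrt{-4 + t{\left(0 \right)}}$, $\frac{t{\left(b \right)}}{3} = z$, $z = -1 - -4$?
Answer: $-137624 - 2 \sqrt{5} \approx -1.3763 \cdot 10^{5}$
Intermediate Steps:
$z = 3$ ($z = -1 + 4 = 3$)
$t{\left(b \right)} = 9$ ($t{\left(b \right)} = 3 \cdot 3 = 9$)
$H = \sqrt{5}$ ($H = \sqrt{-4 + 9} = \sqrt{5} \approx 2.2361$)
$l{\left(U \right)} = \left(-5 + U\right) \left(8 + \sqrt{5}\right)$ ($l{\left(U \right)} = \left(U - 5\right) \left(\sqrt{5} + 8\right) = \left(-5 + U\right) \left(8 + \sqrt{5}\right)$)
$\left(-334\right) 412 + l{\left(3 \right)} = \left(-334\right) 412 + \left(-40 - 5 \sqrt{5} + 8 \cdot 3 + 3 \sqrt{5}\right) = -137608 + \left(-40 - 5 \sqrt{5} + 24 + 3 \sqrt{5}\right) = -137608 - \left(16 + 2 \sqrt{5}\right) = -137624 - 2 \sqrt{5}$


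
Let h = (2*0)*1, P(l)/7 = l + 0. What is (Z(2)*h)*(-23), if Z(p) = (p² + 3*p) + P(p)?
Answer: 0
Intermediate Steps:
P(l) = 7*l (P(l) = 7*(l + 0) = 7*l)
h = 0 (h = 0*1 = 0)
Z(p) = p² + 10*p (Z(p) = (p² + 3*p) + 7*p = p² + 10*p)
(Z(2)*h)*(-23) = ((2*(10 + 2))*0)*(-23) = ((2*12)*0)*(-23) = (24*0)*(-23) = 0*(-23) = 0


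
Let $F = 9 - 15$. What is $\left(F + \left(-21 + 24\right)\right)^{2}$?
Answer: $9$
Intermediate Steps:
$F = -6$
$\left(F + \left(-21 + 24\right)\right)^{2} = \left(-6 + \left(-21 + 24\right)\right)^{2} = \left(-6 + 3\right)^{2} = \left(-3\right)^{2} = 9$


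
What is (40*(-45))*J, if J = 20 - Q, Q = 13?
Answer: -12600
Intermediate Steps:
J = 7 (J = 20 - 1*13 = 20 - 13 = 7)
(40*(-45))*J = (40*(-45))*7 = -1800*7 = -12600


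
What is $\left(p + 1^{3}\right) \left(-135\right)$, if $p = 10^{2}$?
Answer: $-13635$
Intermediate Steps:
$p = 100$
$\left(p + 1^{3}\right) \left(-135\right) = \left(100 + 1^{3}\right) \left(-135\right) = \left(100 + 1\right) \left(-135\right) = 101 \left(-135\right) = -13635$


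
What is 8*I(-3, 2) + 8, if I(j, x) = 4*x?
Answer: 72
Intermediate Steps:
8*I(-3, 2) + 8 = 8*(4*2) + 8 = 8*8 + 8 = 64 + 8 = 72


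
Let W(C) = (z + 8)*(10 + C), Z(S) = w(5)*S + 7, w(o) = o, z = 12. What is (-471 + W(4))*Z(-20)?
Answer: 17763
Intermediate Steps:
Z(S) = 7 + 5*S (Z(S) = 5*S + 7 = 7 + 5*S)
W(C) = 200 + 20*C (W(C) = (12 + 8)*(10 + C) = 20*(10 + C) = 200 + 20*C)
(-471 + W(4))*Z(-20) = (-471 + (200 + 20*4))*(7 + 5*(-20)) = (-471 + (200 + 80))*(7 - 100) = (-471 + 280)*(-93) = -191*(-93) = 17763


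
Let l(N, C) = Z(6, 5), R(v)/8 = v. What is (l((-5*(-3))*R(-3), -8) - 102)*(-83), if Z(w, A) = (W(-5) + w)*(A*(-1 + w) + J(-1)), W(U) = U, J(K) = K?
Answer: 6474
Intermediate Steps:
R(v) = 8*v
Z(w, A) = (-1 + A*(-1 + w))*(-5 + w) (Z(w, A) = (-5 + w)*(A*(-1 + w) - 1) = (-5 + w)*(-1 + A*(-1 + w)) = (-1 + A*(-1 + w))*(-5 + w))
l(N, C) = 24 (l(N, C) = 5 - 1*6 + 5*5 + 5*6² - 6*5*6 = 5 - 6 + 25 + 5*36 - 180 = 5 - 6 + 25 + 180 - 180 = 24)
(l((-5*(-3))*R(-3), -8) - 102)*(-83) = (24 - 102)*(-83) = -78*(-83) = 6474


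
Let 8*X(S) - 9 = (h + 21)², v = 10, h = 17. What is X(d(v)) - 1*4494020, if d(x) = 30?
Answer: -35950707/8 ≈ -4.4938e+6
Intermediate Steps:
X(S) = 1453/8 (X(S) = 9/8 + (17 + 21)²/8 = 9/8 + (⅛)*38² = 9/8 + (⅛)*1444 = 9/8 + 361/2 = 1453/8)
X(d(v)) - 1*4494020 = 1453/8 - 1*4494020 = 1453/8 - 4494020 = -35950707/8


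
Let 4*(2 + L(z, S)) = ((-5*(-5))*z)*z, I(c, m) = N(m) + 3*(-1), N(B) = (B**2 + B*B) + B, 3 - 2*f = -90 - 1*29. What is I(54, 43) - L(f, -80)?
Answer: -78065/4 ≈ -19516.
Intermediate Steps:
f = 61 (f = 3/2 - (-90 - 1*29)/2 = 3/2 - (-90 - 29)/2 = 3/2 - 1/2*(-119) = 3/2 + 119/2 = 61)
N(B) = B + 2*B**2 (N(B) = (B**2 + B**2) + B = 2*B**2 + B = B + 2*B**2)
I(c, m) = -3 + m*(1 + 2*m) (I(c, m) = m*(1 + 2*m) + 3*(-1) = m*(1 + 2*m) - 3 = -3 + m*(1 + 2*m))
L(z, S) = -2 + 25*z**2/4 (L(z, S) = -2 + (((-5*(-5))*z)*z)/4 = -2 + ((25*z)*z)/4 = -2 + (25*z**2)/4 = -2 + 25*z**2/4)
I(54, 43) - L(f, -80) = (-3 + 43*(1 + 2*43)) - (-2 + (25/4)*61**2) = (-3 + 43*(1 + 86)) - (-2 + (25/4)*3721) = (-3 + 43*87) - (-2 + 93025/4) = (-3 + 3741) - 1*93017/4 = 3738 - 93017/4 = -78065/4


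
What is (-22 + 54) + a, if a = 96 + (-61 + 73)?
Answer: 140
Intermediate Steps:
a = 108 (a = 96 + 12 = 108)
(-22 + 54) + a = (-22 + 54) + 108 = 32 + 108 = 140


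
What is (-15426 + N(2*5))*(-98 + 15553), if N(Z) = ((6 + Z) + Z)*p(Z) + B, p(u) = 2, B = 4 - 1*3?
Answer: -237589715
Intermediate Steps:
B = 1 (B = 4 - 3 = 1)
N(Z) = 13 + 4*Z (N(Z) = ((6 + Z) + Z)*2 + 1 = (6 + 2*Z)*2 + 1 = (12 + 4*Z) + 1 = 13 + 4*Z)
(-15426 + N(2*5))*(-98 + 15553) = (-15426 + (13 + 4*(2*5)))*(-98 + 15553) = (-15426 + (13 + 4*10))*15455 = (-15426 + (13 + 40))*15455 = (-15426 + 53)*15455 = -15373*15455 = -237589715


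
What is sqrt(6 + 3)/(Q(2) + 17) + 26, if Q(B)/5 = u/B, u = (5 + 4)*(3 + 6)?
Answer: 11420/439 ≈ 26.014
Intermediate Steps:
u = 81 (u = 9*9 = 81)
Q(B) = 405/B (Q(B) = 5*(81/B) = 405/B)
sqrt(6 + 3)/(Q(2) + 17) + 26 = sqrt(6 + 3)/(405/2 + 17) + 26 = sqrt(9)/(405*(1/2) + 17) + 26 = 3/(405/2 + 17) + 26 = 3/(439/2) + 26 = (2/439)*3 + 26 = 6/439 + 26 = 11420/439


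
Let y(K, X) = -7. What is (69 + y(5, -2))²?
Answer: 3844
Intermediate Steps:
(69 + y(5, -2))² = (69 - 7)² = 62² = 3844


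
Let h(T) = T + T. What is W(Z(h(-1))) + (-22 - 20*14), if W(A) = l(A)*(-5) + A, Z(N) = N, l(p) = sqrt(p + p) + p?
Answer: -294 - 10*I ≈ -294.0 - 10.0*I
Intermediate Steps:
h(T) = 2*T
l(p) = p + sqrt(2)*sqrt(p) (l(p) = sqrt(2*p) + p = sqrt(2)*sqrt(p) + p = p + sqrt(2)*sqrt(p))
W(A) = -4*A - 5*sqrt(2)*sqrt(A) (W(A) = (A + sqrt(2)*sqrt(A))*(-5) + A = (-5*A - 5*sqrt(2)*sqrt(A)) + A = -4*A - 5*sqrt(2)*sqrt(A))
W(Z(h(-1))) + (-22 - 20*14) = (-8*(-1) - 5*sqrt(2)*sqrt(2*(-1))) + (-22 - 20*14) = (-4*(-2) - 5*sqrt(2)*sqrt(-2)) + (-22 - 280) = (8 - 5*sqrt(2)*I*sqrt(2)) - 302 = (8 - 10*I) - 302 = -294 - 10*I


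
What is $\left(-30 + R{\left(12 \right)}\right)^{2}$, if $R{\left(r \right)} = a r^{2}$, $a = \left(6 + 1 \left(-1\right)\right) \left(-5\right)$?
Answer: $13176900$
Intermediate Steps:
$a = -25$ ($a = \left(6 - 1\right) \left(-5\right) = 5 \left(-5\right) = -25$)
$R{\left(r \right)} = - 25 r^{2}$
$\left(-30 + R{\left(12 \right)}\right)^{2} = \left(-30 - 25 \cdot 12^{2}\right)^{2} = \left(-30 - 3600\right)^{2} = \left(-3630\right)^{2} = 13176900$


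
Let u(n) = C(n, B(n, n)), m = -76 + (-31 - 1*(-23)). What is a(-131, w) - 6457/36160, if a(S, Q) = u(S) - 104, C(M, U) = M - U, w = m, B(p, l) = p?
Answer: -3767097/36160 ≈ -104.18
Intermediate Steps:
m = -84 (m = -76 + (-31 + 23) = -76 - 8 = -84)
w = -84
u(n) = 0 (u(n) = n - n = 0)
a(S, Q) = -104 (a(S, Q) = 0 - 104 = -104)
a(-131, w) - 6457/36160 = -104 - 6457/36160 = -3767097/36160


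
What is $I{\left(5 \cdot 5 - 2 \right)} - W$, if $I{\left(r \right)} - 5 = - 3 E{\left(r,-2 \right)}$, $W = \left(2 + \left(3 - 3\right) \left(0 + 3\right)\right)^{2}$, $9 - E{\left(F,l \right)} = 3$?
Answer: $-17$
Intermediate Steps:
$E{\left(F,l \right)} = 6$ ($E{\left(F,l \right)} = 9 - 3 = 6$)
$W = 4$ ($W = \left(2 + 0 \cdot 3\right)^{2} = \left(2 + 0\right)^{2} = 2^{2} = 4$)
$I{\left(r \right)} = -13$ ($I{\left(r \right)} = 5 - 18 = -13$)
$I{\left(5 \cdot 5 - 2 \right)} - W = -13 - 4 = -17$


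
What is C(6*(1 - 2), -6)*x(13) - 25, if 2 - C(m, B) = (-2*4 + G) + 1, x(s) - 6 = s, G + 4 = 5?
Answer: 127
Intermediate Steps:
G = 1 (G = -4 + 5 = 1)
x(s) = 6 + s
C(m, B) = 8 (C(m, B) = 2 - ((-2*4 + 1) + 1) = 2 - ((-8 + 1) + 1) = 2 - (-7 + 1) = 2 - 1*(-6) = 2 + 6 = 8)
C(6*(1 - 2), -6)*x(13) - 25 = 8*(6 + 13) - 25 = 8*19 - 25 = 152 - 25 = 127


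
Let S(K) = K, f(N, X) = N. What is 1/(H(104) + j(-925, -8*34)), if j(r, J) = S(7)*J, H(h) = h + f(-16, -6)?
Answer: -1/1816 ≈ -0.00055066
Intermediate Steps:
H(h) = -16 + h (H(h) = h - 16 = -16 + h)
j(r, J) = 7*J
1/(H(104) + j(-925, -8*34)) = 1/((-16 + 104) + 7*(-8*34)) = 1/(88 + 7*(-272)) = 1/(88 - 1904) = 1/(-1816) = -1/1816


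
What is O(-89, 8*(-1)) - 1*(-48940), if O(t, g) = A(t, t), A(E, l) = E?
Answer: 48851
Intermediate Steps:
O(t, g) = t
O(-89, 8*(-1)) - 1*(-48940) = -89 - 1*(-48940) = -89 + 48940 = 48851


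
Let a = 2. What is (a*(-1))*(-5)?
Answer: 10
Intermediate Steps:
(a*(-1))*(-5) = (2*(-1))*(-5) = -2*(-5) = 10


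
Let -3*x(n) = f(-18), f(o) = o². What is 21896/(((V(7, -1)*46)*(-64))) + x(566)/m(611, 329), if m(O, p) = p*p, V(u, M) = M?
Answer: 12878951/1731856 ≈ 7.4365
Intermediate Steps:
m(O, p) = p²
x(n) = -108 (x(n) = -⅓*(-18)² = -⅓*324 = -108)
21896/(((V(7, -1)*46)*(-64))) + x(566)/m(611, 329) = 21896/((-1*46*(-64))) - 108/(329²) = 21896/((-46*(-64))) - 108/108241 = 21896/2944 - 108*1/108241 = 21896*(1/2944) - 108/108241 = 119/16 - 108/108241 = 12878951/1731856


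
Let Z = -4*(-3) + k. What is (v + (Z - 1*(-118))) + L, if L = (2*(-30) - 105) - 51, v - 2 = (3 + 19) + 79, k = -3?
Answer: 14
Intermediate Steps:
Z = 9 (Z = -4*(-3) - 3 = 12 - 3 = 9)
v = 103 (v = 2 + ((3 + 19) + 79) = 2 + (22 + 79) = 2 + 101 = 103)
L = -216 (L = (-60 - 105) - 51 = -165 - 51 = -216)
(v + (Z - 1*(-118))) + L = (103 + (9 - 1*(-118))) - 216 = (103 + (9 + 118)) - 216 = (103 + 127) - 216 = 230 - 216 = 14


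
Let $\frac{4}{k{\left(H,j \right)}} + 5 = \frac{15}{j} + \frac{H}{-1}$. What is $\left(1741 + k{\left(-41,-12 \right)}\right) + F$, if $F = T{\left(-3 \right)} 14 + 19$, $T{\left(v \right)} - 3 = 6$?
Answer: $\frac{262170}{139} \approx 1886.1$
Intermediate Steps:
$T{\left(v \right)} = 9$ ($T{\left(v \right)} = 3 + 6 = 9$)
$k{\left(H,j \right)} = \frac{4}{-5 - H + \frac{15}{j}}$ ($k{\left(H,j \right)} = \frac{4}{-5 + \left(\frac{15}{j} + \frac{H}{-1}\right)} = \frac{4}{-5 + \left(\frac{15}{j} + H \left(-1\right)\right)} = \frac{4}{-5 - \left(H - \frac{15}{j}\right)} = \frac{4}{-5 - H + \frac{15}{j}}$)
$F = 145$ ($F = 9 \cdot 14 + 19 = 126 + 19 = 145$)
$\left(1741 + k{\left(-41,-12 \right)}\right) + F = \left(1741 - - \frac{48}{-15 + 5 \left(-12\right) - -492}\right) + 145 = \left(1741 - - \frac{48}{-15 - 60 + 492}\right) + 145 = \left(1741 - - \frac{48}{417}\right) + 145 = \left(1741 - \left(-48\right) \frac{1}{417}\right) + 145 = \left(1741 + \frac{16}{139}\right) + 145 = \frac{242015}{139} + 145 = \frac{262170}{139}$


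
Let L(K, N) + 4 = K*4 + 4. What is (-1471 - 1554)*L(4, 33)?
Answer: -48400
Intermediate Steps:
L(K, N) = 4*K (L(K, N) = -4 + (K*4 + 4) = -4 + (4*K + 4) = -4 + (4 + 4*K) = 4*K)
(-1471 - 1554)*L(4, 33) = (-1471 - 1554)*(4*4) = -3025*16 = -48400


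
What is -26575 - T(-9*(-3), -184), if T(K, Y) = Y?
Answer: -26391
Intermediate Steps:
-26575 - T(-9*(-3), -184) = -26575 - 1*(-184) = -26575 + 184 = -26391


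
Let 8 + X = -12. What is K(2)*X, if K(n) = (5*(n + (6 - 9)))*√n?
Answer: 100*√2 ≈ 141.42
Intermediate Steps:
X = -20 (X = -8 - 12 = -20)
K(n) = √n*(-15 + 5*n) (K(n) = (5*(n - 3))*√n = (5*(-3 + n))*√n = (-15 + 5*n)*√n = √n*(-15 + 5*n))
K(2)*X = (5*√2*(-3 + 2))*(-20) = (5*√2*(-1))*(-20) = -5*√2*(-20) = 100*√2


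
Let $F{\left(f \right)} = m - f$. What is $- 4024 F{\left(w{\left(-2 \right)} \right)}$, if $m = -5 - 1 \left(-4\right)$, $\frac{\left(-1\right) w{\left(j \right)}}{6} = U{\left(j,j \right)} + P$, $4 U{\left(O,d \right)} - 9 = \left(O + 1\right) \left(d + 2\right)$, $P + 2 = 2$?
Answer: $-50300$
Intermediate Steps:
$P = 0$ ($P = -2 + 2 = 0$)
$U{\left(O,d \right)} = \frac{9}{4} + \frac{\left(1 + O\right) \left(2 + d\right)}{4}$ ($U{\left(O,d \right)} = \frac{9}{4} + \frac{\left(O + 1\right) \left(d + 2\right)}{4} = \frac{9}{4} + \frac{\left(1 + O\right) \left(2 + d\right)}{4}$)
$w{\left(j \right)} = - \frac{33}{2} - \frac{9 j}{2} - \frac{3 j^{2}}{2}$ ($w{\left(j \right)} = - 6 \left(\left(\frac{11}{4} + \frac{j}{2} + \frac{j}{4} + \frac{j j}{4}\right) + 0\right) = - 6 \left(\left(\frac{11}{4} + \frac{j}{2} + \frac{j}{4} + \frac{j^{2}}{4}\right) + 0\right) = - 6 \left(\left(\frac{11}{4} + \frac{j^{2}}{4} + \frac{3 j}{4}\right) + 0\right) = - 6 \left(\frac{11}{4} + \frac{j^{2}}{4} + \frac{3 j}{4}\right) = - \frac{33}{2} - \frac{9 j}{2} - \frac{3 j^{2}}{2}$)
$m = -1$ ($m = -5 - -4 = -5 + 4 = -1$)
$F{\left(f \right)} = -1 - f$
$- 4024 F{\left(w{\left(-2 \right)} \right)} = - 4024 \left(-1 - \left(- \frac{33}{2} - -9 - \frac{3 \left(-2\right)^{2}}{2}\right)\right) = - 4024 \left(-1 - \left(- \frac{33}{2} + 9 - 6\right)\right) = - 4024 \left(-1 - - \frac{27}{2}\right) = - 4024 \left(-1 + \frac{27}{2}\right) = \left(-4024\right) \frac{25}{2} = -50300$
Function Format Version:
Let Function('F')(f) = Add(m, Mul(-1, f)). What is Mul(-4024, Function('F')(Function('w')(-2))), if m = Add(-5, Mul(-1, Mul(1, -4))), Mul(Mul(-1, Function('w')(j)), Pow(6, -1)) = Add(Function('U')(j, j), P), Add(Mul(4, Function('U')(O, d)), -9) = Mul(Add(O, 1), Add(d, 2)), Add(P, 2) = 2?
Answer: -50300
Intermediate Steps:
P = 0 (P = Add(-2, 2) = 0)
Function('U')(O, d) = Add(Rational(9, 4), Mul(Rational(1, 4), Add(1, O), Add(2, d))) (Function('U')(O, d) = Add(Rational(9, 4), Mul(Rational(1, 4), Mul(Add(O, 1), Add(d, 2)))) = Add(Rational(9, 4), Mul(Rational(1, 4), Mul(Add(1, O), Add(2, d)))) = Add(Rational(9, 4), Mul(Rational(1, 4), Add(1, O), Add(2, d))))
Function('w')(j) = Add(Rational(-33, 2), Mul(Rational(-9, 2), j), Mul(Rational(-3, 2), Pow(j, 2))) (Function('w')(j) = Mul(-6, Add(Add(Rational(11, 4), Mul(Rational(1, 2), j), Mul(Rational(1, 4), j), Mul(Rational(1, 4), j, j)), 0)) = Mul(-6, Add(Add(Rational(11, 4), Mul(Rational(1, 2), j), Mul(Rational(1, 4), j), Mul(Rational(1, 4), Pow(j, 2))), 0)) = Mul(-6, Add(Add(Rational(11, 4), Mul(Rational(1, 4), Pow(j, 2)), Mul(Rational(3, 4), j)), 0)) = Mul(-6, Add(Rational(11, 4), Mul(Rational(1, 4), Pow(j, 2)), Mul(Rational(3, 4), j))) = Add(Rational(-33, 2), Mul(Rational(-9, 2), j), Mul(Rational(-3, 2), Pow(j, 2))))
m = -1 (m = Add(-5, Mul(-1, -4)) = Add(-5, 4) = -1)
Function('F')(f) = Add(-1, Mul(-1, f))
Mul(-4024, Function('F')(Function('w')(-2))) = Mul(-4024, Add(-1, Mul(-1, Add(Rational(-33, 2), Mul(Rational(-9, 2), -2), Mul(Rational(-3, 2), Pow(-2, 2)))))) = Mul(-4024, Add(-1, Mul(-1, Add(Rational(-33, 2), 9, Mul(Rational(-3, 2), 4))))) = Mul(-4024, Add(-1, Mul(-1, Add(Rational(-33, 2), 9, -6)))) = Mul(-4024, Add(-1, Mul(-1, Rational(-27, 2)))) = Mul(-4024, Add(-1, Rational(27, 2))) = Mul(-4024, Rational(25, 2)) = -50300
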